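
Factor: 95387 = 17^1*31^1*181^1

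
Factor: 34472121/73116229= 3^1*67^(- 1 )*1091287^( - 1)*11490707^1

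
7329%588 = 273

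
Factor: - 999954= - 2^1*3^2*73^1*761^1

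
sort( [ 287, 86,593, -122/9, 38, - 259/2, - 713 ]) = [ - 713,-259/2,- 122/9,38 , 86, 287, 593] 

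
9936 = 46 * 216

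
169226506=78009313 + 91217193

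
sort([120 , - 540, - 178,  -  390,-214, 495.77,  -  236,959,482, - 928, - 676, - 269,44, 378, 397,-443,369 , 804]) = [ - 928, - 676,-540, - 443, - 390, - 269,  -  236, - 214, - 178 , 44 , 120, 369, 378,  397,  482,495.77,804,959] 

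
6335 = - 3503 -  - 9838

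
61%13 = 9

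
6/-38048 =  - 1 + 19021/19024 = -0.00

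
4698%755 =168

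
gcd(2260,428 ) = 4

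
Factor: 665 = 5^1*7^1*19^1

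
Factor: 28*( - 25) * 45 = - 2^2*3^2*5^3 * 7^1 = - 31500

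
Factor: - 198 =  - 2^1 * 3^2*11^1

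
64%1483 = 64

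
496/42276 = 124/10569 = 0.01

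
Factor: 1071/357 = 3^1   =  3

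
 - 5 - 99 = -104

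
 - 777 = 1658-2435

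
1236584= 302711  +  933873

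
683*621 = 424143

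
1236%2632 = 1236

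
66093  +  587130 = 653223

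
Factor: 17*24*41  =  16728 = 2^3*3^1*17^1 * 41^1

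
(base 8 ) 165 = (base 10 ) 117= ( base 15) 7C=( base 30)3R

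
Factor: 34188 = 2^2  *  3^1*7^1*11^1*37^1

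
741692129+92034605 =833726734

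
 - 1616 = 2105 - 3721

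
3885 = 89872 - 85987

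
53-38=15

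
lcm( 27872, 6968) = 27872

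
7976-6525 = 1451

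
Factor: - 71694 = -2^1*3^2*7^1*569^1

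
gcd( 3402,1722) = 42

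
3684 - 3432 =252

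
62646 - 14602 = 48044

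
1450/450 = 3  +  2/9 = 3.22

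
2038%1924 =114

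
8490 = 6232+2258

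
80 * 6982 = 558560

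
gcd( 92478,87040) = 2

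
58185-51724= 6461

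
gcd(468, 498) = 6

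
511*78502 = 40114522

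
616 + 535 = 1151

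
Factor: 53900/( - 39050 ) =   -  98/71  =  - 2^1*7^2*71^ ( - 1) 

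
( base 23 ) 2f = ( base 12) 51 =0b111101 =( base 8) 75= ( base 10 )61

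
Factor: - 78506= - 2^1*17^1*2309^1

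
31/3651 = 31/3651  =  0.01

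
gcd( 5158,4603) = 1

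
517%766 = 517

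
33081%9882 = 3435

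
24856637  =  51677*481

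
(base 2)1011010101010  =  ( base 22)blg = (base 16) 16aa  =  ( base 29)6Q2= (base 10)5802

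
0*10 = 0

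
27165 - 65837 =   -  38672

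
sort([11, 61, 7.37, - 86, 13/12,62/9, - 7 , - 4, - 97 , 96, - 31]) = [ - 97, - 86, - 31, -7, - 4, 13/12,  62/9,7.37,  11,61, 96 ] 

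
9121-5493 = 3628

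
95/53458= 95/53458 = 0.00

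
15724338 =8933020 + 6791318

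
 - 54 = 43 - 97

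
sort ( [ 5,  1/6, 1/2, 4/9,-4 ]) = [-4,1/6,4/9, 1/2, 5] 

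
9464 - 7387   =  2077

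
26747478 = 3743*7146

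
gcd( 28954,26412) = 62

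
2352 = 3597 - 1245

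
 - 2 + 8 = 6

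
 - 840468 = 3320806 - 4161274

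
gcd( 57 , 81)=3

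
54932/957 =57  +  383/957 = 57.40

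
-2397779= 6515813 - 8913592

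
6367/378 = 6367/378 =16.84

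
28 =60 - 32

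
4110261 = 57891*71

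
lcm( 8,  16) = 16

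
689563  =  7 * 98509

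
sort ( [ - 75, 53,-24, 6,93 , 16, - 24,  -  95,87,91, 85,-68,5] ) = [ -95, - 75,-68, - 24, - 24, 5, 6, 16,53,85,87,91,  93] 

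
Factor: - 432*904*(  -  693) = 2^7 * 3^5 * 7^1 * 11^1*113^1 = 270635904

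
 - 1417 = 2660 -4077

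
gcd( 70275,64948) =1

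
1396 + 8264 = 9660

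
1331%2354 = 1331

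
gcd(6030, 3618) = 1206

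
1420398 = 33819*42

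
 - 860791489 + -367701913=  - 1228493402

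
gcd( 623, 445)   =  89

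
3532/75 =47 + 7/75 =47.09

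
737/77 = 67/7 = 9.57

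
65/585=1/9 = 0.11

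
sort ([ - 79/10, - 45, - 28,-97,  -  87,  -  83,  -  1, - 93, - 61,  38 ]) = [ -97, -93, - 87,-83, - 61, - 45 ,-28, - 79/10, - 1, 38 ] 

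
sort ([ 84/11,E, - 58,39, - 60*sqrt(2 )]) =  [  -  60*sqrt( 2 ), - 58 , E, 84/11,39]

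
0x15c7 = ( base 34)4RX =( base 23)AC9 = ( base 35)4JA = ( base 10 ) 5575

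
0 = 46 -46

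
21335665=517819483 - 496483818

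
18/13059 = 2/1451 = 0.00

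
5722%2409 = 904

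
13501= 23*587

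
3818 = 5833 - 2015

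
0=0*110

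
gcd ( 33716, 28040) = 4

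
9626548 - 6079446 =3547102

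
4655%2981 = 1674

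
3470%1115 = 125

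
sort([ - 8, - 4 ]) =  [ - 8,  -  4]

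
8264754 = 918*9003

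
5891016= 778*7572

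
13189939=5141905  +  8048034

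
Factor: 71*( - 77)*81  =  -3^4*7^1*11^1*71^1  =  -442827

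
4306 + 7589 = 11895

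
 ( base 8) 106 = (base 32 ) 26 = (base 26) 2I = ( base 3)2121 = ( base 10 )70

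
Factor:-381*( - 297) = 113157 =3^4*11^1*127^1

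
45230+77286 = 122516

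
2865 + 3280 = 6145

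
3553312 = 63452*56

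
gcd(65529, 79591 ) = 1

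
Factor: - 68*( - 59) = 2^2*17^1 *59^1 = 4012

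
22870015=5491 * 4165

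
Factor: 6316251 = 3^1*2105417^1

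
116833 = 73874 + 42959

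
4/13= 4/13 = 0.31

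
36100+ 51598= 87698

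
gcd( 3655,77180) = 85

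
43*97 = 4171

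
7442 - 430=7012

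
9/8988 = 3/2996 = 0.00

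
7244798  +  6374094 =13618892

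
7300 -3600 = 3700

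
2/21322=1/10661 = 0.00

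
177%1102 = 177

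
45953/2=22976 + 1/2 =22976.50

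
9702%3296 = 3110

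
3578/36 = 1789/18 = 99.39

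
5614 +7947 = 13561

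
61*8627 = 526247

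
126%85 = 41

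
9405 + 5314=14719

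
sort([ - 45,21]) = [  -  45,21 ]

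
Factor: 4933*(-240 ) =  - 1183920= -  2^4*3^1 * 5^1*4933^1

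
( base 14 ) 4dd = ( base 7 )2566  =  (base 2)1111010011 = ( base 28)16r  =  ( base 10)979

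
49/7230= 49/7230 = 0.01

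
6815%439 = 230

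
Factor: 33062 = 2^1*61^1*271^1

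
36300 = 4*9075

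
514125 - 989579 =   -  475454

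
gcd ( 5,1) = 1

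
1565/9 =173 + 8/9  =  173.89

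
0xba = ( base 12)136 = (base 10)186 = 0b10111010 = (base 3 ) 20220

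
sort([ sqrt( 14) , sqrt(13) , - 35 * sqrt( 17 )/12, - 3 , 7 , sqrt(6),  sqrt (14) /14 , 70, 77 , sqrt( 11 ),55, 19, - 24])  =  [ - 24, - 35*sqrt (17)/12, - 3,sqrt ( 14 )/14,  sqrt(6), sqrt( 11), sqrt( 13), sqrt(14 ), 7, 19,55, 70,77] 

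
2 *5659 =11318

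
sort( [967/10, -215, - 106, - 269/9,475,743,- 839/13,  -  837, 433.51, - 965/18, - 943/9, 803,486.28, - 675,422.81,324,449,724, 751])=[ - 837,-675, - 215 , - 106,- 943/9, - 839/13, - 965/18, - 269/9 , 967/10 , 324, 422.81,433.51,449,475, 486.28,724, 743 , 751,  803 ]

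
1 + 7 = 8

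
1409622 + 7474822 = 8884444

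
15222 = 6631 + 8591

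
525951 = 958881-432930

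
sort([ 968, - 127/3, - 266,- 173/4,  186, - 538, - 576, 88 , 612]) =[ - 576, - 538,-266, - 173/4,-127/3,88,186, 612,968] 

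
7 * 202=1414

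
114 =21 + 93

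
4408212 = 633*6964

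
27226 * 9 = 245034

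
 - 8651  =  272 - 8923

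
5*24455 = 122275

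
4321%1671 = 979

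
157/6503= 157/6503 = 0.02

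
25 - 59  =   - 34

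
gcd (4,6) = 2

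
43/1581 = 43/1581= 0.03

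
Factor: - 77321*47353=-167^1 * 463^1*47353^1 = - 3661381313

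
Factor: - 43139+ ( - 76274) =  - 7^2 * 2437^1 =- 119413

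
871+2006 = 2877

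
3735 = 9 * 415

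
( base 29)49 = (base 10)125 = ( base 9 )148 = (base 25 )50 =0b1111101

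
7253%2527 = 2199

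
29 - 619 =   -  590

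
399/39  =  10+3/13 =10.23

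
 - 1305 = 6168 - 7473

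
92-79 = 13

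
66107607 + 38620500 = 104728107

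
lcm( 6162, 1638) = 129402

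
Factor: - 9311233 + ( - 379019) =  - 9690252 = - 2^2 * 3^1 * 11^1*13^1*5647^1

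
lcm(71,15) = 1065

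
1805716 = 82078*22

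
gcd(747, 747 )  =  747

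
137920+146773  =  284693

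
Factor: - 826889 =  -7^1*118127^1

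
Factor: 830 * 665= 551950=2^1*5^2*7^1*19^1*83^1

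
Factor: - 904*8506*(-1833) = 2^4*3^1*13^1 * 47^1* 113^1 * 4253^1 = 14094714192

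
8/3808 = 1/476= 0.00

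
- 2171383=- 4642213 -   -  2470830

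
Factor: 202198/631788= 2^( - 1)*3^( - 1 )*163^( - 1 )*313^1 = 313/978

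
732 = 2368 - 1636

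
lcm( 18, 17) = 306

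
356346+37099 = 393445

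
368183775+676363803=1044547578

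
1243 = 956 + 287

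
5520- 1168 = 4352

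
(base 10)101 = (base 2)1100101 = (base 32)35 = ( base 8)145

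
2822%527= 187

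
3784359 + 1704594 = 5488953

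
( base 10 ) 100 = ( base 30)3a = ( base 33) 31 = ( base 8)144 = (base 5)400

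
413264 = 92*4492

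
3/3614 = 3/3614 = 0.00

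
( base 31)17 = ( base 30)18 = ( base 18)22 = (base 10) 38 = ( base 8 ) 46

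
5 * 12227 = 61135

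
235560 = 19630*12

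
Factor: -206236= -2^2*47^1*1097^1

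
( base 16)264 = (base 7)1533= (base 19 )1d4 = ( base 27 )mi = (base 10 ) 612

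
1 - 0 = 1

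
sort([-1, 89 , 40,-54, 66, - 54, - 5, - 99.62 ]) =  [- 99.62,- 54,-54, - 5, - 1,40,66, 89 ]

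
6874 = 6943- 69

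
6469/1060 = 6469/1060=6.10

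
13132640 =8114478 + 5018162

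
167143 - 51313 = 115830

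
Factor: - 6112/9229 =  - 2^5*11^( - 1 ) * 191^1*839^( - 1) 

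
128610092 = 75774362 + 52835730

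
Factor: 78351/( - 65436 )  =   - 2^( - 2)*7^1*13^1*19^( - 1) = - 91/76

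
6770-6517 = 253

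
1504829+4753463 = 6258292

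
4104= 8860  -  4756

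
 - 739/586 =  - 739/586= - 1.26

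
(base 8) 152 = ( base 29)3j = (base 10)106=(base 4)1222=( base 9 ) 127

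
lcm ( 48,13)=624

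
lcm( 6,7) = 42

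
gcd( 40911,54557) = 1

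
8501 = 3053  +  5448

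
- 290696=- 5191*56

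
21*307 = 6447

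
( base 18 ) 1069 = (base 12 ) 3539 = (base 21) DA6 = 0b1011100111101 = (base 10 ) 5949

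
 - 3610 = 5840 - 9450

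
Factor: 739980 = 2^2 * 3^2 * 5^1*4111^1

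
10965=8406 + 2559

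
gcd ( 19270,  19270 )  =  19270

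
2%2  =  0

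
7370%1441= 165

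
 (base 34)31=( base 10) 103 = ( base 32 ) 37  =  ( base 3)10211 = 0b1100111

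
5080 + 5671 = 10751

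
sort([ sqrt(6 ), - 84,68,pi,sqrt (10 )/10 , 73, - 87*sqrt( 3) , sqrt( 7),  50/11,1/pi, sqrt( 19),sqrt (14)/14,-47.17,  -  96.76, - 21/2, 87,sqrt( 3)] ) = [ - 87*sqrt(3) , - 96.76, - 84, - 47.17 , - 21/2,sqrt( 14)/14, sqrt(10) /10,1/pi, sqrt( 3 ) , sqrt (6),sqrt( 7 ),pi,sqrt ( 19 ),50/11, 68 , 73,  87 ]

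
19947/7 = 2849 + 4/7=2849.57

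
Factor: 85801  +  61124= 3^2*5^2*653^1 = 146925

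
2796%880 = 156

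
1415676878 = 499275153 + 916401725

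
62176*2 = 124352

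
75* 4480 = 336000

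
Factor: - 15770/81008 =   -  2^( - 3)*5^1 * 19^1*61^( - 1) = - 95/488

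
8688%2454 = 1326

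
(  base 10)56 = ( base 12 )48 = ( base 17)35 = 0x38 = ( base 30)1Q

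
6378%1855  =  813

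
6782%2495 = 1792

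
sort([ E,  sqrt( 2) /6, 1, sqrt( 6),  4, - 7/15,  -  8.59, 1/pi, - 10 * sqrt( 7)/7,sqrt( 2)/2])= [ - 8.59, - 10 * sqrt(7)/7, - 7/15, sqrt( 2)/6,1/pi, sqrt( 2)/2,1,  sqrt( 6 ) , E, 4]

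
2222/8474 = 1111/4237 = 0.26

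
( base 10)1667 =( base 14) 871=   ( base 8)3203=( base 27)27K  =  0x683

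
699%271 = 157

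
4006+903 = 4909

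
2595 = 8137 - 5542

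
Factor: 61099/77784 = 2^(  -  3)*3^(  -  1 )*7^ ( - 1)*  463^( - 1)*61099^1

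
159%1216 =159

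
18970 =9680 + 9290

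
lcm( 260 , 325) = 1300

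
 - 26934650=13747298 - 40681948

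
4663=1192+3471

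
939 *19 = 17841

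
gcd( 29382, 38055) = 177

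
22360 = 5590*4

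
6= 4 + 2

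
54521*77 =4198117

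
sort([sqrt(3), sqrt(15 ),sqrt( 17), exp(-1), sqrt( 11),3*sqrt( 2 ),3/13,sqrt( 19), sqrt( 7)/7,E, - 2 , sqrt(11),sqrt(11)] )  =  [ - 2, 3/13,exp( - 1),  sqrt( 7 ) /7, sqrt( 3 ),E,sqrt( 11),sqrt( 11) , sqrt( 11 ),sqrt( 15 ),  sqrt(17),3*sqrt(2 ),  sqrt( 19 )] 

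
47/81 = 47/81= 0.58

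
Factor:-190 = -2^1*5^1*19^1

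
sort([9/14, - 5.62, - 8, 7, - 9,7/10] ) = [ - 9,- 8, - 5.62, 9/14 , 7/10,  7] 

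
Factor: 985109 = 985109^1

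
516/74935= 516/74935=0.01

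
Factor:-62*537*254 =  - 8456676  =  - 2^2*3^1*31^1*127^1*179^1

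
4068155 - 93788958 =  - 89720803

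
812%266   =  14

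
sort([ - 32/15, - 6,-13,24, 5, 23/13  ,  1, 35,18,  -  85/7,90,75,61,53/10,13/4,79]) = [ - 13, - 85/7 , - 6 , - 32/15 , 1,23/13 , 13/4,5,  53/10, 18,24,35, 61, 75 , 79,90]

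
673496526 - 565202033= 108294493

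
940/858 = 470/429 =1.10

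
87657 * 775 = 67934175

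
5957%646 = 143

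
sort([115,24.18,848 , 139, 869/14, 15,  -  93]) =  [ - 93,15,24.18, 869/14, 115 , 139, 848]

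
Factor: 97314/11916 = 2^(  -  1)*3^( - 1)*7^2  =  49/6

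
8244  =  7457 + 787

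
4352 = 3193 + 1159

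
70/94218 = 35/47109 =0.00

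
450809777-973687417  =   - 522877640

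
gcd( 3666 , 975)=39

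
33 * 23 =759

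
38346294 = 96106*399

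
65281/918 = 65281/918 = 71.11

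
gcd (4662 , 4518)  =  18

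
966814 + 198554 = 1165368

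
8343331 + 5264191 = 13607522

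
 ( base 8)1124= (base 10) 596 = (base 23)12l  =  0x254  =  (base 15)29b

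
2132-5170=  - 3038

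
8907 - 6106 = 2801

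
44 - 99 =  - 55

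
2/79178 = 1/39589=0.00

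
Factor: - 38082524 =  - 2^2*9520631^1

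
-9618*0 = 0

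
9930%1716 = 1350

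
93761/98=93761/98 = 956.74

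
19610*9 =176490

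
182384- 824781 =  - 642397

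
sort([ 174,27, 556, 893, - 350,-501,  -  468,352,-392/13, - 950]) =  [ - 950, - 501,-468,-350, - 392/13, 27, 174,352 , 556, 893 ] 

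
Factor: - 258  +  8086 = 2^2  *19^1*103^1 = 7828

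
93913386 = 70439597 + 23473789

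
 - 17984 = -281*64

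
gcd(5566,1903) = 11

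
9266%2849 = 719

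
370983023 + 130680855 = 501663878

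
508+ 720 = 1228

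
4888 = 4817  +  71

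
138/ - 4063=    -138/4063 = - 0.03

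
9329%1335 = 1319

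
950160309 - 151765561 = 798394748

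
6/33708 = 1/5618 = 0.00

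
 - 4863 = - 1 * 4863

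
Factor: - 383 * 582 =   -  2^1*3^1*97^1*383^1 = -222906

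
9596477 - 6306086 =3290391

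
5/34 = 5/34 = 0.15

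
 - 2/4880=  - 1/2440 = - 0.00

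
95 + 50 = 145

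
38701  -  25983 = 12718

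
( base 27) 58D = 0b111100100010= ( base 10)3874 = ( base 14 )15aa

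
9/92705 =9/92705 =0.00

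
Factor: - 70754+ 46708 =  - 24046  =  - 2^1*11^1*1093^1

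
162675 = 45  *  3615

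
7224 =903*8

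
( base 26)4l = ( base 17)76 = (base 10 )125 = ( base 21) 5k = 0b1111101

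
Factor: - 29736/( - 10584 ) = 59/21 = 3^(  -  1 )*7^(- 1 )*59^1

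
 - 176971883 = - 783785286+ 606813403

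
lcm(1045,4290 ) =81510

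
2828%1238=352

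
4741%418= 143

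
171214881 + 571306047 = 742520928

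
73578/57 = 24526/19 = 1290.84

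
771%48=3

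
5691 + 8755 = 14446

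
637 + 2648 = 3285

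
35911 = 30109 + 5802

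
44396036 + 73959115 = 118355151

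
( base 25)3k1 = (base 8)4510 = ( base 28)30O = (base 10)2376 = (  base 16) 948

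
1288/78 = 16+20/39= 16.51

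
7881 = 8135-254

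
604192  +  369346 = 973538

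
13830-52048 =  - 38218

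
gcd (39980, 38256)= 4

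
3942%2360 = 1582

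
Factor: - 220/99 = - 2^2 * 3^( - 2)  *5^1 = -20/9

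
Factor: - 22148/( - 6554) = 98/29 =2^1*7^2*29^( - 1)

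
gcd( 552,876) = 12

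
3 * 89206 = 267618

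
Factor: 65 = 5^1*13^1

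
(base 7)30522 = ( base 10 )7464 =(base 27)a6c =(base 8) 16450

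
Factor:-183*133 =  - 3^1*7^1*19^1 *61^1 = - 24339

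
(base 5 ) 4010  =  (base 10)505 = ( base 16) 1f9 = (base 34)ET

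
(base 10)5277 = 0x149D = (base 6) 40233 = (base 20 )d3h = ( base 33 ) 4ru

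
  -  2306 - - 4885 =2579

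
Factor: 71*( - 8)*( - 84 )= 2^5*3^1*7^1*71^1 = 47712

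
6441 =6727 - 286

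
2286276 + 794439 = 3080715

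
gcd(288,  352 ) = 32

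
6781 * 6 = 40686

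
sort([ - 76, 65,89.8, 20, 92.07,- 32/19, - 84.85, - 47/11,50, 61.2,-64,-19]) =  [ - 84.85, - 76, - 64,  -  19, - 47/11, - 32/19, 20,  50,61.2,  65 , 89.8, 92.07]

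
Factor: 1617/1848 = 7/8= 2^( - 3) * 7^1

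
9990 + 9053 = 19043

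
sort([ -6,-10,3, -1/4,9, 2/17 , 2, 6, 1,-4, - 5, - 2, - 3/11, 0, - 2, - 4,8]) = [ - 10, - 6,- 5, - 4 , - 4, - 2, - 2, - 3/11,- 1/4, 0, 2/17, 1, 2 , 3 , 6, 8, 9]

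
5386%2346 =694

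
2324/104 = 581/26 = 22.35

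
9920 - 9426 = 494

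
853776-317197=536579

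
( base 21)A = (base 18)a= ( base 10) 10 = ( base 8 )12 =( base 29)a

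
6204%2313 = 1578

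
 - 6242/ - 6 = 3121/3 = 1040.33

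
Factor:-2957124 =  - 2^2*3^1*83^1*2969^1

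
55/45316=55/45316 = 0.00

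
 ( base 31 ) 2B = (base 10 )73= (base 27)2j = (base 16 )49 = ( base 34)25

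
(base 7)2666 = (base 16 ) 404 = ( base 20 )2B8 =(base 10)1028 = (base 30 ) 148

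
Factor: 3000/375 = 2^3= 8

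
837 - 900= - 63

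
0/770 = 0 = 0.00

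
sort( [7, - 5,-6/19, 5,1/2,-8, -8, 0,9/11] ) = [ - 8 ,-8, - 5, - 6/19,0, 1/2, 9/11,5, 7 ] 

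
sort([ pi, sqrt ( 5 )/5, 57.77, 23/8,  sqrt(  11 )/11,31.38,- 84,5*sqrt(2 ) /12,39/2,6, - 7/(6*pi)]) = [ - 84, - 7/(6*pi), sqrt (11 )/11,sqrt ( 5)/5,5*sqrt( 2 )/12 , 23/8,pi,6 , 39/2,  31.38, 57.77]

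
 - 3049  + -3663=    - 6712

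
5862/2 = 2931=2931.00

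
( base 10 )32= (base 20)1c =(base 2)100000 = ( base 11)2a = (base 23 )19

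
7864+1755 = 9619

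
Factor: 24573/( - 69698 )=  -  2^( - 1) * 3^1* 8191^1 * 34849^( - 1) 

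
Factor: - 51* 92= - 2^2*3^1*17^1*23^1 = - 4692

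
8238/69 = 119 + 9/23 = 119.39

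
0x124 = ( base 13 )196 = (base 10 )292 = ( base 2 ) 100100100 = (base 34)8K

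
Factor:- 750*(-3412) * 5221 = 13360539000 = 2^3*3^1*5^3*23^1*227^1*853^1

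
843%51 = 27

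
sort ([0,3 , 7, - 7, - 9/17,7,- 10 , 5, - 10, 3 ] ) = [ - 10, - 10, - 7,-9/17,0,3 , 3,5,7,7]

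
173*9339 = 1615647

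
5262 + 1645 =6907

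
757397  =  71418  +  685979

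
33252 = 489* 68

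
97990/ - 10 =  - 9799 + 0/1 = -9799.00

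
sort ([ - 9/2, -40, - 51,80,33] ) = [ - 51, - 40, - 9/2,33,80 ] 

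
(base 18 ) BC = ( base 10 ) 210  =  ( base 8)322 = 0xD2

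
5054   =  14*361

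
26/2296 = 13/1148 = 0.01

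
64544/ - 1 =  - 64544/1 =- 64544.00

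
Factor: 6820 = 2^2 * 5^1*11^1 * 31^1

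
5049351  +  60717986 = 65767337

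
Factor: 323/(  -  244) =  - 2^( - 2)*17^1*19^1*61^(-1 ) 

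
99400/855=116+44/171 = 116.26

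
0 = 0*6436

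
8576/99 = 8576/99 = 86.63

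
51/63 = 17/21 = 0.81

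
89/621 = 89/621 = 0.14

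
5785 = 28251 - 22466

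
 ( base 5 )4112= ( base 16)214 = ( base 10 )532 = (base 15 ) 257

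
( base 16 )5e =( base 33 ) 2S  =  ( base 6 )234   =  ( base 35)2O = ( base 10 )94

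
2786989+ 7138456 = 9925445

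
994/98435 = 994/98435 =0.01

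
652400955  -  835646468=-183245513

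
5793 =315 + 5478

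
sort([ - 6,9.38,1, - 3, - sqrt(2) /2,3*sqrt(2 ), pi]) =[ - 6, - 3, - sqrt( 2 )/2, 1 , pi,3 * sqrt( 2) , 9.38 ] 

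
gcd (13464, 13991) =17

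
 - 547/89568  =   - 1 + 89021/89568 = - 0.01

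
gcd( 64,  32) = 32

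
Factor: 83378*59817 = 4987421826 = 2^1*3^1*47^1*127^1 * 157^1 * 887^1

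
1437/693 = 479/231= 2.07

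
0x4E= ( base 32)2e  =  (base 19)42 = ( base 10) 78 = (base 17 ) 4a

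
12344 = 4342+8002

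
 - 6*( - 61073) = 366438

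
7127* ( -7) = -49889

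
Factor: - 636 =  - 2^2*3^1*53^1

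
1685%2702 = 1685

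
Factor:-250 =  - 2^1 * 5^3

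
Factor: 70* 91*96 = 611520= 2^6*3^1*5^1*7^2*13^1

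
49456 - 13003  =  36453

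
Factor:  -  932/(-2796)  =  1/3 = 3^ ( - 1)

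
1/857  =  1/857=0.00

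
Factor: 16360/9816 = 5/3   =  3^( - 1)*5^1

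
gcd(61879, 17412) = 1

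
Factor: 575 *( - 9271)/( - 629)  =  5^2*17^( - 1)*23^1 *37^( - 1) *73^1 *127^1 = 5330825/629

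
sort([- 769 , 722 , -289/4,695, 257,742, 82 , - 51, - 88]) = [ - 769 ,-88, - 289/4 , - 51 , 82,257, 695 , 722,  742 ] 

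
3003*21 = 63063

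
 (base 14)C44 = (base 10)2412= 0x96c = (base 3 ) 10022100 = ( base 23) 4ck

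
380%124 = 8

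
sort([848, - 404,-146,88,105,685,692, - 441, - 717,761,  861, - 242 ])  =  [-717 , - 441, - 404 , - 242, -146, 88,  105, 685, 692,  761,  848,861 ]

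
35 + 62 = 97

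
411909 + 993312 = 1405221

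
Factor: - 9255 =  - 3^1 * 5^1*617^1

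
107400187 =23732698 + 83667489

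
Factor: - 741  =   - 3^1*13^1*19^1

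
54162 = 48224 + 5938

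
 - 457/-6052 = 457/6052 = 0.08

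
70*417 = 29190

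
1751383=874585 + 876798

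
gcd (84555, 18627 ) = 3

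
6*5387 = 32322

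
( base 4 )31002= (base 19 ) 25h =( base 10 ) 834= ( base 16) 342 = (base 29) sm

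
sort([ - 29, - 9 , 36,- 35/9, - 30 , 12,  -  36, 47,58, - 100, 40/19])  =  [ - 100, - 36, - 30 , - 29, - 9, - 35/9 , 40/19, 12,  36,  47,58]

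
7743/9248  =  7743/9248 = 0.84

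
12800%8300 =4500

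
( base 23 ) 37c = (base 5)24020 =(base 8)3340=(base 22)3E0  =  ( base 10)1760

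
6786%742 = 108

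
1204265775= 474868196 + 729397579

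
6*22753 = 136518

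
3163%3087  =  76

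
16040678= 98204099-82163421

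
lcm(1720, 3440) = 3440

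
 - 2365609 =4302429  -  6668038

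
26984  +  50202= 77186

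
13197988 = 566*23318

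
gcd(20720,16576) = 4144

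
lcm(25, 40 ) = 200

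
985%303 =76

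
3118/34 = 1559/17 = 91.71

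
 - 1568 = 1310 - 2878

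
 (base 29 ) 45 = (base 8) 171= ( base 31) 3S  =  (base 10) 121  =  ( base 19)67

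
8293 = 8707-414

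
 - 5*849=  -  4245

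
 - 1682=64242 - 65924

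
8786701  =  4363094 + 4423607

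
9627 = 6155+3472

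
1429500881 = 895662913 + 533837968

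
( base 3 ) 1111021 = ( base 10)1087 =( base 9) 1437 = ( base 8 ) 2077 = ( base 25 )1ic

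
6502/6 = 3251/3 = 1083.67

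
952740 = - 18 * ( - 52930 )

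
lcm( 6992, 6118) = 48944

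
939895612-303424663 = 636470949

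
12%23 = 12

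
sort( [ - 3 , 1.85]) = [-3,1.85] 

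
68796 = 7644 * 9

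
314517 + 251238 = 565755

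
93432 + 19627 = 113059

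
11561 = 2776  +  8785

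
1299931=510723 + 789208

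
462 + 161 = 623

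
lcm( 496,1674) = 13392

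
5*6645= 33225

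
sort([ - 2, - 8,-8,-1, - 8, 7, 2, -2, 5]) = [-8,  -  8,-8, -2, - 2, - 1, 2, 5, 7] 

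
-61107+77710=16603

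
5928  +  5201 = 11129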